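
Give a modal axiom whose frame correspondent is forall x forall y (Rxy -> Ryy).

□(□s → s)

A defining formula is □(□s → s) (the T□ axiom).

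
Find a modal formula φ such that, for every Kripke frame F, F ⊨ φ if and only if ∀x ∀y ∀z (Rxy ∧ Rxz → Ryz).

◇r → □◇r

This is the Euclidean property; the standard corresponding axiom is 5: ◇r → □◇r.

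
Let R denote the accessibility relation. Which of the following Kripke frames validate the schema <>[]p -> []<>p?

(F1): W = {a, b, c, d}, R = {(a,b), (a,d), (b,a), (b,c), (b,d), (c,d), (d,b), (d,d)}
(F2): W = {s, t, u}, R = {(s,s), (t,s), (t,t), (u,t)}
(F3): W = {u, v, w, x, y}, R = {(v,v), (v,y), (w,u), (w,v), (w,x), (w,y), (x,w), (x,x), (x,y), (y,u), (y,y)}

Frame correspondent (Sahlqvist): forall x forall y forall z (Rxy & Rxz -> exists w (Ryw & Rzw)) — i.e. convergence.
(F1): satisfies the condition.
(F2): satisfies the condition.
(F3): fails — Rwu and Rwu but u and u have no common successor.

(F1), (F2)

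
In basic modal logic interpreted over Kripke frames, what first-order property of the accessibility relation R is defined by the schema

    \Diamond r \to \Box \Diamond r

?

the Euclidean property

Suppose ◇r→□◇r is valid. Take Rxy, Rxz and set V(r)={y}. Then ◇r at x, so □◇r at x, so ◇r at z, so some w with Rzw has r; w=y, i.e. Rzy. By symmetry of the argument, Ryz.
The converse is a direct semantic check.
Frame condition: \forall x \forall y \forall z (Rxy \wedge Rxz \to Ryz).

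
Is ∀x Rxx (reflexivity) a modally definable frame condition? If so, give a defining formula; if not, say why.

This is a Sahlqvist condition; the T axiom □q → q defines it.

Yes — defined by □q → q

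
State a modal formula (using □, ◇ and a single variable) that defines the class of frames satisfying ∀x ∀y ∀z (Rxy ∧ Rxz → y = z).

◇p → □p

The condition is partial functionality. The CD schema ◇p → □p defines it.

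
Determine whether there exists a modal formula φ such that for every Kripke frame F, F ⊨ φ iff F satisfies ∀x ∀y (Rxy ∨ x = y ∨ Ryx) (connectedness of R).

Modal frame validity is preserved under disjoint unions.
Take 4 disjoint single-world reflexive frames: each is trivially connected, but their disjoint union has 4 worlds with no edge between distinct components, so it is not connected.
Hence connectedness of R is not modally definable.

No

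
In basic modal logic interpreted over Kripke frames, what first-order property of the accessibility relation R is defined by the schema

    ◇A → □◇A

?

The Euclidean property

This schema is the 5 axiom.
It corresponds to the Euclidean property: ∀x ∀y ∀z (Rxy ∧ Rxz → Ryz).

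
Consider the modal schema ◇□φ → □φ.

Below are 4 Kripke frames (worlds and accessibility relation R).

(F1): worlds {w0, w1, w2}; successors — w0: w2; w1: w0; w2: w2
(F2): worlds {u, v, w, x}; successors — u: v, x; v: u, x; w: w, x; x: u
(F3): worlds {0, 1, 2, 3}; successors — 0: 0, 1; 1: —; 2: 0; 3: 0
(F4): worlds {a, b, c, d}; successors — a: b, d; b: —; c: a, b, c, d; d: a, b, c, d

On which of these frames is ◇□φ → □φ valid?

none

Frame correspondent (Sahlqvist): ∀x ∀y ∀z (Rxy ∧ Rxz → Ryz) — i.e. the Euclidean property.
(F1): fails — Rw1w0 and Rw1w0 but not Rw0w0.
(F2): fails — Ruv and Ruv but not Rvv.
(F3): fails — R01 and R00 but not R10.
(F4): fails — Rab and Rab but not Rbb.
Valid on no frame.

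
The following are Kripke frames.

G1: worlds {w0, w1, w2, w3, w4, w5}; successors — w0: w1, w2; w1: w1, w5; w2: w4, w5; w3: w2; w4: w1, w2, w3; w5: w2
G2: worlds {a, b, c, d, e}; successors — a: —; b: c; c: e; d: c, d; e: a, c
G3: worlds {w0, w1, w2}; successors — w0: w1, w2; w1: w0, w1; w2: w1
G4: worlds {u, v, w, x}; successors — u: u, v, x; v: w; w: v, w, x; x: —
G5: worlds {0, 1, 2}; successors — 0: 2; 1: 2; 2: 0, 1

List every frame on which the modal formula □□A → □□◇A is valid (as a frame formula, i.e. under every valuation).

G3

Frame correspondent (Sahlqvist): ∀x ∀z (xR²z → ∃w (xR²w ∧ zRw)) — i.e. a generalized confluence (Geach) condition.
G1: fails — w0R²w5 but no w with w0R²w and w5Rw.
G2: fails — bR²e but no w with bR²w and eRw.
G3: holds.
G4: fails — uR²x but no t with uR²t and xRt.
G5: fails — 0R²0 but no w with 0R²w and 0Rw.
Valid on: G3.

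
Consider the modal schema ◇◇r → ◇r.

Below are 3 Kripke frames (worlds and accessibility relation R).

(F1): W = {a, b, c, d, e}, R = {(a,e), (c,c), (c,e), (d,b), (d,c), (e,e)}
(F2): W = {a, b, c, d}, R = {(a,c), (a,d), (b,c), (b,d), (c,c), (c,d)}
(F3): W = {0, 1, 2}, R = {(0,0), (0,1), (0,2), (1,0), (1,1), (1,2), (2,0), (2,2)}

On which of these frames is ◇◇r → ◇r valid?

This is the axiom for transitivity; its first-order frame correspondent is ∀x ∀y ∀z (Rxy ∧ Ryz → Rxz).
(F1): fails — Rdc and Rce but not Rde.
(F2): satisfies the condition.
(F3): fails — R20 and R01 but not R21.
Valid on: (F2).

(F2)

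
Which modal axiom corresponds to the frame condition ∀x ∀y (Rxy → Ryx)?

This is symmetry; the standard corresponding axiom is B: ψ → □◇ψ.
Suppose ψ→□◇ψ is valid. Take Rxy and set V(ψ)={x}. Then ψ at x, so □◇ψ at x, so ◇ψ at y, so some z with Ryz has ψ; z=x, i.e. Ryx.

ψ → □◇ψ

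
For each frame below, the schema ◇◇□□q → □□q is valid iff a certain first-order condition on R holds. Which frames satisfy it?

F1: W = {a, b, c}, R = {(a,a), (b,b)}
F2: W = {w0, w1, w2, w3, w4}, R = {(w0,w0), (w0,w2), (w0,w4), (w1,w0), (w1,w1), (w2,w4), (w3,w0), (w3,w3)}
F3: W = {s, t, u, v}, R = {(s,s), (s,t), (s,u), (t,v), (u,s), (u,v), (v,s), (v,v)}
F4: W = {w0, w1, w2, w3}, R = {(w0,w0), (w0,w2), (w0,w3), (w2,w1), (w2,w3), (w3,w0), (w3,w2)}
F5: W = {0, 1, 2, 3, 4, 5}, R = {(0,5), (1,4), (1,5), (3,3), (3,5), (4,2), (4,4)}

Frame correspondent (Sahlqvist): ∀x ∀y ∀z ((xR²y ∧ xR²z) → ∃w (yR²w ∧ z = w)) — i.e. a generalized confluence (Geach) condition.
F1: holds.
F2: fails — w0R²w2, w0R²w0 but no w with w2R²w and w0=w.
F3: fails — sR²t, sR²t but no w with tR²w and t=w.
F4: fails — w0R²w1, w0R²w0 but no w with w1R²w and w0=w.
F5: fails — 1R²2, 1R²2 but no w with 2R²w and 2=w.

F1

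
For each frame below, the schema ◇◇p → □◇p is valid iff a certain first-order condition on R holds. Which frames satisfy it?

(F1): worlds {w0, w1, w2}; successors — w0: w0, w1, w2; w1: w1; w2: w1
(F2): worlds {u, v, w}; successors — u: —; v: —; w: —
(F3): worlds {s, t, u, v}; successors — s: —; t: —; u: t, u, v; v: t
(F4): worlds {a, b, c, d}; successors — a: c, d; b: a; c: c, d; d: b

Frame correspondent (Sahlqvist): ∀x ∀y ∀z ((xR²y ∧ xRz) → ∃w (y = w ∧ zRw)) — i.e. a generalized confluence (Geach) condition.
(F1): fails — w0R²w0, w0Rw1 but no w with w0=w and w1Rw.
(F2): ✓.
(F3): fails — uR²t, uRt but no w with t=w and tRw.
(F4): fails — aR²b, aRc but no w with b=w and cRw.
Valid on: (F2).

(F2)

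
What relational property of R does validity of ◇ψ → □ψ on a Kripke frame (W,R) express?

partial functionality

Suppose ◇ψ→□ψ is valid. Take Rxy, Rxz and set V(ψ)={y}. Then ◇ψ at x, so □ψ at x, so ψ at z, i.e. z=y.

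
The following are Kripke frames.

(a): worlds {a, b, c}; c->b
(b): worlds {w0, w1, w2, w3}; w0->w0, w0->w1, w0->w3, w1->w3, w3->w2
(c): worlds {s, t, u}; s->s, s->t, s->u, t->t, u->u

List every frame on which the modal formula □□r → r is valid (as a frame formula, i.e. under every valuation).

(c)

Frame correspondent (Sahlqvist): ∀x ∃w (xR²w ∧ x = w) — i.e. a generalized confluence (Geach) condition.
(a): fails — at a but no w with aR²w and a=w.
(b): fails — at w1 but no w with w1R²w and w1=w.
(c): satisfies the condition.
Valid on: (c).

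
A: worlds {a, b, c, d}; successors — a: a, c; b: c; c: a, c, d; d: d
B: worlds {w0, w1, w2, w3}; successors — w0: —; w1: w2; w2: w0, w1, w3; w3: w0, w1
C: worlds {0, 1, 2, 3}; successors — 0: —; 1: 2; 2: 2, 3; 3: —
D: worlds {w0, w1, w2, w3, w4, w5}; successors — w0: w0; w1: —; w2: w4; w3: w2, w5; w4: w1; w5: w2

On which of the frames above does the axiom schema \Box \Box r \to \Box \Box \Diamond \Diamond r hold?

This is the axiom for a generalized confluence (Geach) condition; its first-order frame correspondent is \forall x \forall z (x R^2 z \to \exists w (x R^2 w \wedge z R^2 w)).
A: ✓.
B: fails — w1R²w0 but no w with w1R²w and w0R²w.
C: fails — 1R²3 but no w with 1R²w and 3R²w.
D: fails — w2R²w1 but no w with w2R²w and w1R²w.
Valid on: A.

A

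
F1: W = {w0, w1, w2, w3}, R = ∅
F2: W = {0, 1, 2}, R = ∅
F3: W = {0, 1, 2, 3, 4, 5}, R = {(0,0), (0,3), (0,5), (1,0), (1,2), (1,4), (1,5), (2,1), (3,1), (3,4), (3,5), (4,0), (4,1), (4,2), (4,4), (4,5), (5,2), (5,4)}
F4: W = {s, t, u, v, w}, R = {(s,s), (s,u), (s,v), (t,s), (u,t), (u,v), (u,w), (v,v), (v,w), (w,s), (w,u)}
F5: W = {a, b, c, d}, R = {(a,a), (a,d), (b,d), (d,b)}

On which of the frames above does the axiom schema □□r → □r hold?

F1, F2

Frame correspondent (Sahlqvist): ∀x ∀y (Rxy → ∃z (Rxz ∧ Rzy)) — i.e. density.
F1: ✓.
F2: ✓.
F3: fails — R21 but no z with R2z and Rz1.
F4: fails — Rut but no z with Ruz and Rzt.
F5: fails — Rdb but no z with Rdz and Rzb.
Valid on: F1, F2.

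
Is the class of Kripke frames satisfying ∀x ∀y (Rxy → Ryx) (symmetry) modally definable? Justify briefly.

Definable; q → □◇q defines it

This is a Sahlqvist condition; the B axiom q → □◇q defines it.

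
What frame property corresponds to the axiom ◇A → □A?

Suppose ◇A→□A is valid. Take Rxy, Rxz and set V(A)={y}. Then ◇A at x, so □A at x, so A at z, i.e. z=y.
The converse is a direct semantic check.
So the correspondent is partial functionality.

Partial functionality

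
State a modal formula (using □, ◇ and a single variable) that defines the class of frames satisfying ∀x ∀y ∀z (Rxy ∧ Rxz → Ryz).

◇ψ → □◇ψ

This is the Euclidean property; the standard corresponding axiom is 5: ◇ψ → □◇ψ.
Suppose ◇ψ→□◇ψ is valid. Take Rxy, Rxz and set V(ψ)={y}. Then ◇ψ at x, so □◇ψ at x, so ◇ψ at z, so some w with Rzw has ψ; w=y, i.e. Rzy. By symmetry of the argument, Ryz.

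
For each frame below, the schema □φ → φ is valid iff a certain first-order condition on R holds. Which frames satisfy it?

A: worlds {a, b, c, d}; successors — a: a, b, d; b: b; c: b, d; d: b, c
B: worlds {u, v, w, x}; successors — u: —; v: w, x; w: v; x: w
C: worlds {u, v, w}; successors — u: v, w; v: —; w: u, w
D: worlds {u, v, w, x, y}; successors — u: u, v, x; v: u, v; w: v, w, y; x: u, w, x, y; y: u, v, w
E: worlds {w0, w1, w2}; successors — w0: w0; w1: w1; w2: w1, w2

E

Frame correspondent (Sahlqvist): ∀x Rxx — i.e. reflexivity.
A: fails — world c does not see itself.
B: fails — world u does not see itself.
C: fails — world u does not see itself.
D: fails — world y does not see itself.
E: satisfies the condition.
Valid on: E.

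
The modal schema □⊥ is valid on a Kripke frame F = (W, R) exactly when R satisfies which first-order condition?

□⊥ is valid iff no world has any successor (otherwise □⊥ fails at any world with one).

emptiness of R: ∀x ∀y ¬Rxy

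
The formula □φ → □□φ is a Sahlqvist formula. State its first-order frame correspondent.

This is the 4 axiom.
It corresponds to transitivity: ∀x ∀y ∀z (Rxy ∧ Ryz → Rxz).

transitivity: ∀x ∀y ∀z (Rxy ∧ Ryz → Rxz)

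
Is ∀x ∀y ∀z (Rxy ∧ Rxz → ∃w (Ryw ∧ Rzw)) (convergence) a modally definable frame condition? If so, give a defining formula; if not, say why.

This is a Sahlqvist condition; the .2 axiom ◇□p → □◇p defines it.

Yes — defined by ◇□p → □◇p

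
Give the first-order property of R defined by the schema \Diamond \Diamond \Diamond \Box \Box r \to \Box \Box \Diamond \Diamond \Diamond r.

\forall x \forall y \forall z ((x R^3 y \wedge x R^2 z) \to \exists w (y R^2 w \wedge z R^3 w))

This is a Sahlqvist (Geach-type) schema ◇^3□^2r → □^2◇^3r.
First-order correspondent: \forall x \forall y \forall z ((x R^3 y \wedge x R^2 z) \to \exists w (y R^2 w \wedge z R^3 w)).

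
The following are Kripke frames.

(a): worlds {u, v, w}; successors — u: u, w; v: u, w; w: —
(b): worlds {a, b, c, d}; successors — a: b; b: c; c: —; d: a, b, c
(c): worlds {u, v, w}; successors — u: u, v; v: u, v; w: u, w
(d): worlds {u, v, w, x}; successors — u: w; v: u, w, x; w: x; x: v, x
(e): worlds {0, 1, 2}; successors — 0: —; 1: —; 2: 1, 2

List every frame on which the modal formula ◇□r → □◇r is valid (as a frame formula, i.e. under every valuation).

This is the axiom for convergence; its first-order frame correspondent is ∀x ∀y ∀z (Rxy ∧ Rxz → ∃w (Ryw ∧ Rzw)).
(a): fails — Ruw and Ruw but w and w have no common successor.
(b): fails — Rbc and Rbc but c and c have no common successor.
(c): holds.
(d): fails — Rvw and Rvu but w and u have no common successor.
(e): fails — R22 and R21 but 2 and 1 have no common successor.
Valid on: (c).

(c)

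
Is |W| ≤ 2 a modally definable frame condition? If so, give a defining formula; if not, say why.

No — not modally definable

If a class were modally definable it would be closed under disjoint unions (Goldblatt–Thomason).
Any modal formula valid on each of 3 disjoint one-world frames is valid on their disjoint union (validity is preserved under disjoint unions). Each one-world frame has |W|=1≤2, but the union has |W|=3.
So no modal formula (or set of formulas) defines exactly the |W|≤2 frames.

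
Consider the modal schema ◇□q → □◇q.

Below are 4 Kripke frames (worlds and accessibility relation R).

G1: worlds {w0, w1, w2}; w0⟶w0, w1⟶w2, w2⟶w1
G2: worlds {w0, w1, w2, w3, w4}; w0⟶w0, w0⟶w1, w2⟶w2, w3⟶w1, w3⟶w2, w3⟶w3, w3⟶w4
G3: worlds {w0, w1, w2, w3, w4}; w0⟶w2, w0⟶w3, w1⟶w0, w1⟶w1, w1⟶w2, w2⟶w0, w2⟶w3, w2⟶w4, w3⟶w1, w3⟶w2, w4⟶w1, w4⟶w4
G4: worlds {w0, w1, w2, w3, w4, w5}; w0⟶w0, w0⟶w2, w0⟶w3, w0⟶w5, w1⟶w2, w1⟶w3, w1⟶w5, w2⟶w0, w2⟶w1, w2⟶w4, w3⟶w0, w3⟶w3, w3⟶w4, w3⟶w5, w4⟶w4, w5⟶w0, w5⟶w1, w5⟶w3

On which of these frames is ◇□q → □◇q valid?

The schema corresponds to convergence: ∀x ∀y ∀z (Rxy ∧ Rxz → ∃w (Ryw ∧ Rzw)).
G1: condition met.
G2: fails — Rw0w1 and Rw0w1 but w1 and w1 have no common successor.
G3: fails — Rw0w2 and Rw0w3 but w2 and w3 have no common successor.
G4: fails — Rw2w4 and Rw2w0 but w4 and w0 have no common successor.

G1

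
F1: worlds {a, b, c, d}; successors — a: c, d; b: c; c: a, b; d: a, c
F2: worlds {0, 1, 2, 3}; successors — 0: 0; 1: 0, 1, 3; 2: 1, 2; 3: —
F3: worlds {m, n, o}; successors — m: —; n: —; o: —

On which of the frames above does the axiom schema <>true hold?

F1

This is the axiom for seriality; its first-order frame correspondent is forall x exists y Rxy.
F1: ✓.
F2: fails — world 3 has no successor.
F3: fails — world m has no successor.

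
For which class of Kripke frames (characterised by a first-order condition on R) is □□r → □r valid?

density

This is the C4 axiom.
Its frame correspondent is density — ∀x ∀y (Rxy → ∃z (Rxz ∧ Rzy)).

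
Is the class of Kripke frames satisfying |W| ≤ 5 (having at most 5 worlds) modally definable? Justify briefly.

Modal frame validity is preserved under disjoint unions.
Any modal formula valid on each of 6 disjoint one-world frames is valid on their disjoint union (validity is preserved under disjoint unions). Each one-world frame has |W|=1≤5, but the union has |W|=6.
So no modal formula (or set of formulas) defines exactly the |W|≤5 frames.

No — not modally definable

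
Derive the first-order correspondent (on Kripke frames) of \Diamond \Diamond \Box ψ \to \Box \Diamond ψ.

This is a Sahlqvist (Geach-type) schema ◇^2□^1ψ → □^1◇^1ψ.
First-order correspondent: \forall x \forall y \forall z ((x R^2 y \wedge xRz) \to \exists w (yRw \wedge zRw)).

\forall x \forall y \forall z ((x R^2 y \wedge xRz) \to \exists w (yRw \wedge zRw))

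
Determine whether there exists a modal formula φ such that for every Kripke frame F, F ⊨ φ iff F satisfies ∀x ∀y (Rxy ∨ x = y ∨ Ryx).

Modal frame validity is preserved under disjoint unions.
Take 4 disjoint single-world reflexive frames: each is trivially connected, but their disjoint union has 4 worlds with no edge between distinct components, so it is not connected.
Hence connectedness of R is not modally definable.

No — not modally definable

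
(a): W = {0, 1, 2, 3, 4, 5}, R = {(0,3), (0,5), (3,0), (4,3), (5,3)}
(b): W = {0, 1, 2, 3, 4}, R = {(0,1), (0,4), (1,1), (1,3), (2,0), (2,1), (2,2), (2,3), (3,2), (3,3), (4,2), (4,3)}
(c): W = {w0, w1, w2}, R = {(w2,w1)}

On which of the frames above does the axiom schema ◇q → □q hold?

(c)

Frame correspondent (Sahlqvist): ∀x ∀y ∀z (Rxy ∧ Rxz → y = z) — i.e. partial functionality.
(a): fails — 0 sees both 3 and 5.
(b): fails — 0 sees both 1 and 4.
(c): satisfies the condition.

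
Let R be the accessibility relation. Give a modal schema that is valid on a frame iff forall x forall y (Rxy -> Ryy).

□(□ψ → ψ)

This is shift-reflexivity; the standard corresponding axiom is T□: □(□ψ → ψ).
Suppose □(□ψ→ψ) is valid. Take Rxy and set V(ψ)={w : Ryw}. Then at y, □ψ holds; since □(□ψ→ψ) at x, □ψ→ψ at y, so ψ at y, i.e. Ryy.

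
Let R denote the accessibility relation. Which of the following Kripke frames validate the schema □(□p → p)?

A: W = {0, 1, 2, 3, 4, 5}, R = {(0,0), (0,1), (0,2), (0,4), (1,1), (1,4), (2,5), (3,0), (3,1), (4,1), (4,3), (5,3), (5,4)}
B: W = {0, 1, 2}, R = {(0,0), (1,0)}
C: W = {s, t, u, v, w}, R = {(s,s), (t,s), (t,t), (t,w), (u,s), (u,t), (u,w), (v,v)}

Frame correspondent (Sahlqvist): ∀x ∀y (Rxy → Ryy) — i.e. shift-reflexivity.
A: fails — R02 but not R22.
B: holds.
C: fails — Ruw but not Rww.

B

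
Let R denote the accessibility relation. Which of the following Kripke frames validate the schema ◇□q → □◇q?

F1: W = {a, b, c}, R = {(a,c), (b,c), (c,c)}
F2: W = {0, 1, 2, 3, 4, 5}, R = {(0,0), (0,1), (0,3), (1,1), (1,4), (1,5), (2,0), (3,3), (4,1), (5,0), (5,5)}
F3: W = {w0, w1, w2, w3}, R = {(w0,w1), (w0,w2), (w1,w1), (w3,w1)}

The schema corresponds to convergence: ∀x ∀y ∀z (Rxy ∧ Rxz → ∃w (Ryw ∧ Rzw)).
F1: satisfies the condition.
F2: fails — R01 and R03 but 1 and 3 have no common successor.
F3: fails — Rw0w1 and Rw0w2 but w1 and w2 have no common successor.

F1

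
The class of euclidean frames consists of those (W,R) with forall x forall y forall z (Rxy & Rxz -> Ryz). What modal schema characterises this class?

This is the Euclidean property; the standard corresponding axiom is 5: ◇q → □◇q.
Suppose ◇q→□◇q is valid. Take Rxy, Rxz and set V(q)={y}. Then ◇q at x, so □◇q at x, so ◇q at z, so some w with Rzw has q; w=y, i.e. Rzy. By symmetry of the argument, Ryz.

◇q → □◇q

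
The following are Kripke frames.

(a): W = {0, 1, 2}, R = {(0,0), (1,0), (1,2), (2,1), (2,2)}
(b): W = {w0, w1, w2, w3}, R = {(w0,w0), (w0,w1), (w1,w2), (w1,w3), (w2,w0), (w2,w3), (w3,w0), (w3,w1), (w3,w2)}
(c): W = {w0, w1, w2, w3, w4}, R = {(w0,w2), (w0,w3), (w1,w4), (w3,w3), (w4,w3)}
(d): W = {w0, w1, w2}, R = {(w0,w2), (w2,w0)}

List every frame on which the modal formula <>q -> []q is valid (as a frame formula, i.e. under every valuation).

(d)

Frame correspondent (Sahlqvist): forall x forall y forall z (Rxy & Rxz -> y = z) — i.e. partial functionality.
(a): fails — 1 sees both 0 and 2.
(b): fails — w0 sees both w0 and w1.
(c): fails — w0 sees both w2 and w3.
(d): condition met.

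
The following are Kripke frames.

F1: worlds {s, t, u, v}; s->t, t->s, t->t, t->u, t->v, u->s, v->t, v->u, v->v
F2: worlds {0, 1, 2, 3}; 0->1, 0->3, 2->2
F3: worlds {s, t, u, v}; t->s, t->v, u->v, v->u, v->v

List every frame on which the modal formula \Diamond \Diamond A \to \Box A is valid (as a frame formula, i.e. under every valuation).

F2

This is the axiom for a generalized confluence (Geach) condition; its first-order frame correspondent is \forall x \forall y \forall z ((x R^2 y \wedge xRz) \to \exists w (y = w \wedge z = w)).
F1: fails — sR²s, sRt but s ≠ t.
F2: holds.
F3: fails — tR²u, tRs but u ≠ s.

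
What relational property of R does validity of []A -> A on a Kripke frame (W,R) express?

Reflexivity

Suppose □A→A is valid. At any x set V(A)={w : Rxw}. Then □A holds at x, so A holds at x, i.e. Rxx.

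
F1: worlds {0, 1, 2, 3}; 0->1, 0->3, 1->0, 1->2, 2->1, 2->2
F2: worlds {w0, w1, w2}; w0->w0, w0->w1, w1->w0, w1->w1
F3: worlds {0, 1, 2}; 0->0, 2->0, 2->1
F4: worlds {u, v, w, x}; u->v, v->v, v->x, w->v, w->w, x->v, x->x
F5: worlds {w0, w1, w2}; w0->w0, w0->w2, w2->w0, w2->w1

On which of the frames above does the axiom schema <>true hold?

F4

This is the axiom for seriality; its first-order frame correspondent is forall x exists y Rxy.
F1: fails — world 3 has no successor.
F2: fails — world w2 has no successor.
F3: fails — world 1 has no successor.
F4: ✓.
F5: fails — world w1 has no successor.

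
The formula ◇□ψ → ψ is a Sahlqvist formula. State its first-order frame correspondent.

symmetry: ∀x ∀y (Rxy → Ryx)

Replacing ψ by ¬ψ and contraposing gives the equivalent schema ψ → □◇ψ.
Suppose ψ→□◇ψ is valid. Take Rxy and set V(ψ)={x}. Then ψ at x, so □◇ψ at x, so ◇ψ at y, so some z with Ryz has ψ; z=x, i.e. Ryx.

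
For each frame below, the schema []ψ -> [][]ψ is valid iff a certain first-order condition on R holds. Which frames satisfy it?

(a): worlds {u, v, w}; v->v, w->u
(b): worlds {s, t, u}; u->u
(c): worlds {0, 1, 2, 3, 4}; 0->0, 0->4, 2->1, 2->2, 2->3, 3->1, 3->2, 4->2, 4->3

(a), (b)

The schema corresponds to transitivity: forall x forall y forall z (Rxy & Ryz -> Rxz).
(a): ✓.
(b): ✓.
(c): fails — R32 and R23 but not R33.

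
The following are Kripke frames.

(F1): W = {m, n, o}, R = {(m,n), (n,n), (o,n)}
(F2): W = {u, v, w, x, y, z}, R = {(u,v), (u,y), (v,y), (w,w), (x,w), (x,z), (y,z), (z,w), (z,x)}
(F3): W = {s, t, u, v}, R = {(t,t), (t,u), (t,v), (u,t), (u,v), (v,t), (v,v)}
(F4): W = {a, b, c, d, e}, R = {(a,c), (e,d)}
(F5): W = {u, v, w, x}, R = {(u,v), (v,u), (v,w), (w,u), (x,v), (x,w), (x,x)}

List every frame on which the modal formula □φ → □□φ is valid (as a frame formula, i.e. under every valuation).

The schema corresponds to transitivity: ∀x ∀y ∀z (Rxy ∧ Ryz → Rxz).
(F1): condition met.
(F2): fails — Rzx and Rxz but not Rzz.
(F3): fails — Rut and Rtu but not Ruu.
(F4): condition met.
(F5): fails — Ruv and Rvw but not Ruw.

(F1), (F4)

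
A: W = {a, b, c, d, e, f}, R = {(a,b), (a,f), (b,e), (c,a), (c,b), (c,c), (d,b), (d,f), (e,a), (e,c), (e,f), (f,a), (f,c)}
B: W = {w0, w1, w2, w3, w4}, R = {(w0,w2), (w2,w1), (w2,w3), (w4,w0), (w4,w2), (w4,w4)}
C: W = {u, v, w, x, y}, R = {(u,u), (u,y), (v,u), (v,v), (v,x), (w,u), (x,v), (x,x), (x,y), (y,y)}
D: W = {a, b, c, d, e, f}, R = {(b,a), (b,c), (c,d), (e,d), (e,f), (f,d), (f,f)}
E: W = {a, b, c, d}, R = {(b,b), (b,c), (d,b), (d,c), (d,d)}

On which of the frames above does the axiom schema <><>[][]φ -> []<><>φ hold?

The schema corresponds to a generalized confluence (Geach) condition: forall x forall y forall z ((x R^2 y & xRz) -> exists w (y R^2 w & z R^2 w)).
A: satisfies the condition.
B: fails — w0R²w1, w0Rw2 but no w with w1R²w and w2R²w.
C: satisfies the condition.
D: fails — bR²d, bRa but no w with dR²w and aR²w.
E: fails — bR²b, bRc but no w with bR²w and cR²w.
Valid on: A, C.

A, C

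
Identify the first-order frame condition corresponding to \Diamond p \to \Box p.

partial functionality

Suppose ◇p→□p is valid. Take Rxy, Rxz and set V(p)={y}. Then ◇p at x, so □p at x, so p at z, i.e. z=y.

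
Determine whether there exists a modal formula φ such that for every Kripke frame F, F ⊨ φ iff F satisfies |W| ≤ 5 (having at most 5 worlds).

Any modally definable frame class is closed under disjoint unions.
Any modal formula valid on each of 6 disjoint one-world frames is valid on their disjoint union (validity is preserved under disjoint unions). Each one-world frame has |W|=1≤5, but the union has |W|=6.
Hence having at most 5 worlds is not modally definable.

Not definable by any modal formula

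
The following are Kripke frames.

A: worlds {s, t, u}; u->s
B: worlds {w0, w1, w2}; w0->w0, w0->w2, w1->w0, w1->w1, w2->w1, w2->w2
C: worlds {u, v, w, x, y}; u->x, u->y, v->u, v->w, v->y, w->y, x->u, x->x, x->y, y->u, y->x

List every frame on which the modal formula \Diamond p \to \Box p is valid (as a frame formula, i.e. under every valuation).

A

The schema corresponds to partial functionality: \forall x \forall y \forall z (Rxy \wedge Rxz \to y = z).
A: condition met.
B: fails — w0 sees both w0 and w2.
C: fails — u sees both x and y.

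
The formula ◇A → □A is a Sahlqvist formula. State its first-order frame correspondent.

Suppose ◇A→□A is valid. Take Rxy, Rxz and set V(A)={y}. Then ◇A at x, so □A at x, so A at z, i.e. z=y.

partial functionality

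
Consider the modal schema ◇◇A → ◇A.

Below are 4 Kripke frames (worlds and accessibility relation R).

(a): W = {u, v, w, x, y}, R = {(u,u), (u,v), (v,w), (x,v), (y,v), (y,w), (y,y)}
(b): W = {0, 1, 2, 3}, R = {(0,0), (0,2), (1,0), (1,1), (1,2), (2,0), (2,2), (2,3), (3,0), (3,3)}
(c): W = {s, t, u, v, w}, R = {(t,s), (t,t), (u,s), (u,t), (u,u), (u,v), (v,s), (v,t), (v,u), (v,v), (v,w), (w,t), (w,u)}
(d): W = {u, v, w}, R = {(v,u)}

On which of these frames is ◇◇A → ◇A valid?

This is the axiom for transitivity; its first-order frame correspondent is ∀x ∀y ∀z (Rxy ∧ Ryz → Rxz).
(a): fails — Ruv and Rvw but not Ruw.
(b): fails — R02 and R23 but not R03.
(c): fails — Ruv and Rvw but not Ruw.
(d): satisfies the condition.
Valid on: (d).

(d)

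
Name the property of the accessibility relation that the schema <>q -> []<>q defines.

The Euclidean property

This is the 5 axiom.
It corresponds to the Euclidean property: forall x forall y forall z (Rxy & Rxz -> Ryz).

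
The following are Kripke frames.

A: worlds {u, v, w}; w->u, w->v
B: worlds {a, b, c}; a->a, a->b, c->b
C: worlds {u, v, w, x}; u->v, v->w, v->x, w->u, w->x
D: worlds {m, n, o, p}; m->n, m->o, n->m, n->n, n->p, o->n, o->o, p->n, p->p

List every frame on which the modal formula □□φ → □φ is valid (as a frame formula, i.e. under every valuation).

D

The schema corresponds to density: ∀x ∀y (Rxy → ∃z (Rxz ∧ Rzy)).
A: fails — Rwu but no z with Rwz and Rzu.
B: fails — Rcb but no z with Rcz and Rzb.
C: fails — Ruv but no z with Ruz and Rzv.
D: satisfies the condition.
Valid on: D.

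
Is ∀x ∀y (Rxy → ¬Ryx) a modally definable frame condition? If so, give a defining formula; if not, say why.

Modal frame validity is preserved under surjective bounded morphisms.
The 4-cycle (worlds s,t,u,v with s→t→u→v→s) is asymmetric. Mapping every world to a single reflexive point • is a surjective bounded morphism, and the reflexive point is not asymmetric (R•• but asymmetry requires ¬R••).
Hence asymmetry is not modally definable.

Not definable by any modal formula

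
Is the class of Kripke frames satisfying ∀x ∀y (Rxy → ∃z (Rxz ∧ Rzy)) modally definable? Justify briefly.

Yes — defined by □□q → □q

Yes: it is density, defined by the C4 schema □□q → □q.
Suppose □□q→□q is valid. Take Rxy and set V(q)={w : xR²w}. Then □□q at x, so □q at x, so q at y, i.e. ∃z(Rxz∧Rzy).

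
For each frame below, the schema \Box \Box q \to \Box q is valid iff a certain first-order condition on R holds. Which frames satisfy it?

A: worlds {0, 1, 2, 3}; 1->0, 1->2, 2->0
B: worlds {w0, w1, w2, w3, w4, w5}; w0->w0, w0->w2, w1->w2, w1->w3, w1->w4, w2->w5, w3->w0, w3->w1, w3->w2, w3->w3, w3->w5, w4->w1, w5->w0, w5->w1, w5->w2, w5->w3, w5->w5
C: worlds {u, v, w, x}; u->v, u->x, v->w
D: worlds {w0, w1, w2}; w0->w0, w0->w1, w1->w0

D

Frame correspondent (Sahlqvist): \forall x \forall y (Rxy \to \exists z (Rxz \wedge Rzy)) — i.e. density.
A: fails — R12 but no z with R1z and Rz2.
B: fails — Rw4w1 but no z with Rw4z and Rzw1.
C: fails — Ruv but no z with Ruz and Rzv.
D: satisfies the condition.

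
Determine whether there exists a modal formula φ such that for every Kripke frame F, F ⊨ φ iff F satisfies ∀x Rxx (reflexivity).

Yes, by □r → r

This is a Sahlqvist condition; the T axiom □r → r defines it.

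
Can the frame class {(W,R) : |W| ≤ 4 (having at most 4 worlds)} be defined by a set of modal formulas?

If a class were modally definable it would be closed under disjoint unions (Goldblatt–Thomason).
Any modal formula valid on each of 5 disjoint one-world frames is valid on their disjoint union (validity is preserved under disjoint unions). Each one-world frame has |W|=1≤4, but the union has |W|=5.
Hence having at most 4 worlds is not modally definable.

No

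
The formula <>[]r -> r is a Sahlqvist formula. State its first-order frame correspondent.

symmetry: forall x forall y (Rxy -> Ryx)

Replacing r by ¬r and contraposing gives the equivalent schema r → □◇r.
Suppose r→□◇r is valid. Take Rxy and set V(r)={x}. Then r at x, so □◇r at x, so ◇r at y, so some z with Ryz has r; z=x, i.e. Ryx.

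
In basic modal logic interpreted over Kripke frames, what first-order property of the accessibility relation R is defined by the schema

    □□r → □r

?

Suppose □□r→□r is valid. Take Rxy and set V(r)={w : xR²w}. Then □□r at x, so □r at x, so r at y, i.e. ∃z(Rxz∧Rzy).

density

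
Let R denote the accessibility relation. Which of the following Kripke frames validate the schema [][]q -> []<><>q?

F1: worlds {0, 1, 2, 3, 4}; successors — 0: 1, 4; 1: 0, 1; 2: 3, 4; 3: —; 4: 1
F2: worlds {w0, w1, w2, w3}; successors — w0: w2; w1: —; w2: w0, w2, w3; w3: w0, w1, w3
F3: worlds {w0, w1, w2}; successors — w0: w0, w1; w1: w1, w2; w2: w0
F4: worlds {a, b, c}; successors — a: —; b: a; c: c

F3

Frame correspondent (Sahlqvist): forall x forall z (xRz -> exists w (x R^2 w & z R^2 w)) — i.e. a generalized confluence (Geach) condition.
F1: fails — 2R3 but no w with 2R²w and 3R²w.
F2: fails — w3Rw1 but no w with w3R²w and w1R²w.
F3: holds.
F4: fails — bRa but no w with bR²w and aR²w.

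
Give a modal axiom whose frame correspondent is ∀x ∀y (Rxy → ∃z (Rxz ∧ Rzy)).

This is density; the standard corresponding axiom is C4: □□r → □r.

□□r → □r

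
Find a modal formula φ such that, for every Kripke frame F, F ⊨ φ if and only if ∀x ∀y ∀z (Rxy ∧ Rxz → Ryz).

The condition is the Euclidean property. The 5 schema ◇r → □◇r defines it.
Suppose ◇r→□◇r is valid. Take Rxy, Rxz and set V(r)={y}. Then ◇r at x, so □◇r at x, so ◇r at z, so some w with Rzw has r; w=y, i.e. Rzy. By symmetry of the argument, Ryz.

◇r → □◇r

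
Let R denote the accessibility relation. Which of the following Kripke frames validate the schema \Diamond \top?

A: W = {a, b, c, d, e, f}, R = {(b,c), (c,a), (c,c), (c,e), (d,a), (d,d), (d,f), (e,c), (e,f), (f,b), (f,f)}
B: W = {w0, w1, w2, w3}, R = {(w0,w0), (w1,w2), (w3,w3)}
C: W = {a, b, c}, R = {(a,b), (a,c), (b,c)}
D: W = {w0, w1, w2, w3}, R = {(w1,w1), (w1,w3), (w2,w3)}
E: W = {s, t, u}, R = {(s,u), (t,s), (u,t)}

Frame correspondent (Sahlqvist): \forall x \exists y Rxy — i.e. seriality.
A: fails — world a has no successor.
B: fails — world w2 has no successor.
C: fails — world c has no successor.
D: fails — world w0 has no successor.
E: condition met.
Valid on: E.

E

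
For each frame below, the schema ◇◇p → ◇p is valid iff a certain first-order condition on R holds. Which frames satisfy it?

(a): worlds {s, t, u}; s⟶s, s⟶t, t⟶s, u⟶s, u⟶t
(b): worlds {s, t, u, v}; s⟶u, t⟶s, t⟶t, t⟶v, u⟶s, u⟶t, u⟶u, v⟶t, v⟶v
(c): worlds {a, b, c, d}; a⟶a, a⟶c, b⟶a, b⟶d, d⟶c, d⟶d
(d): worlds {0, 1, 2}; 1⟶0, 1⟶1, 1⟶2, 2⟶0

The schema corresponds to transitivity: ∀x ∀y ∀z (Rxy ∧ Ryz → Rxz).
(a): fails — Rts and Rst but not Rtt.
(b): fails — Rut and Rtv but not Ruv.
(c): fails — Rba and Rac but not Rbc.
(d): ✓.
Valid on: (d).

(d)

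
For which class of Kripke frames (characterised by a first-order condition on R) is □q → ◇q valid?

Suppose □q→◇q is valid. At any x set V(q)=W. Then □q at x, so ◇q at x, so x has a successor.
The converse is a direct semantic check.
So the correspondent is seriality.

seriality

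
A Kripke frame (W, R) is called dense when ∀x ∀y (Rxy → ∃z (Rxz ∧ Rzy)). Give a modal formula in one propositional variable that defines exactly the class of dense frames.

This is density; the standard corresponding axiom is C4: □□r → □r.
Suppose □□r→□r is valid. Take Rxy and set V(r)={w : xR²w}. Then □□r at x, so □r at x, so r at y, i.e. ∃z(Rxz∧Rzy).

□□r → □r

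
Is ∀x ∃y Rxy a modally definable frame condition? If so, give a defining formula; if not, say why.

Definable; □p → ◇p defines it

This is a Sahlqvist condition; the D axiom □p → ◇p defines it.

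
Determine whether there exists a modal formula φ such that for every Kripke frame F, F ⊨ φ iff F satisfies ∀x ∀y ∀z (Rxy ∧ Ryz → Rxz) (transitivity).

Definable; □r → □□r defines it

The condition is transitivity. A defining modal formula is □r → □□r.
Suppose □r→□□r is valid. Take Rxy, Ryz and set V(r)={w : Rxw}. Then □r at x, so □□r at x, so □r at y, so r at z, i.e. Rxz.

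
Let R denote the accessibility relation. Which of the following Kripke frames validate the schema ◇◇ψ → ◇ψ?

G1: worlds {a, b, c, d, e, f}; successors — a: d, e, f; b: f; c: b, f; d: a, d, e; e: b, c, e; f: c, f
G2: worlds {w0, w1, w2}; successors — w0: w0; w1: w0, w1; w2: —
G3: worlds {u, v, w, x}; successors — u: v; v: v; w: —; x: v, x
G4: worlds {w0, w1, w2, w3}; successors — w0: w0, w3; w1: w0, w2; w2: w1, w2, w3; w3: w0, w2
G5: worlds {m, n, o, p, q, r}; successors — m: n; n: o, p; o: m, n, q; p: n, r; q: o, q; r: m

This is the axiom for transitivity; its first-order frame correspondent is ∀x ∀y ∀z (Rxy ∧ Ryz → Rxz).
G1: fails — Reb and Rbf but not Ref.
G2: ✓.
G3: ✓.
G4: fails — Rw1w2 and Rw2w1 but not Rw1w1.
G5: fails — Ron and Rno but not Roo.
Valid on: G2, G3.

G2, G3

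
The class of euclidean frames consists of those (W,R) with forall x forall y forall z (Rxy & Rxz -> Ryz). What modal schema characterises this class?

This is the Euclidean property; the standard corresponding axiom is 5: ◇s → □◇s.

◇s → □◇s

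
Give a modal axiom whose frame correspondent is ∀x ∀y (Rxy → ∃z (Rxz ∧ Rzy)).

□□s → □s

The condition is density. The C4 schema □□s → □s defines it.
Suppose □□s→□s is valid. Take Rxy and set V(s)={w : xR²w}. Then □□s at x, so □s at x, so s at y, i.e. ∃z(Rxz∧Rzy).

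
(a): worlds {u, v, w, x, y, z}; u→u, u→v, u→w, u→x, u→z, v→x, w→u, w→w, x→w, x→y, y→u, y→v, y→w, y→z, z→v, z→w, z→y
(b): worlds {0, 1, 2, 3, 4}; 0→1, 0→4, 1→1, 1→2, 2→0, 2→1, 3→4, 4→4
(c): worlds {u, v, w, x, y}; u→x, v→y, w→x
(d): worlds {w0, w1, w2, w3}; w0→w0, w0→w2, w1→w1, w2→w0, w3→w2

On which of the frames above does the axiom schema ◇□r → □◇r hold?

This is the axiom for convergence; its first-order frame correspondent is ∀x ∀y ∀z (Rxy ∧ Rxz → ∃w (Ryw ∧ Rzw)).
(a): fails — Ruv and Ruz but v and z have no common successor.
(b): fails — R01 and R04 but 1 and 4 have no common successor.
(c): fails — Rux and Rux but x and x have no common successor.
(d): condition met.
Valid on: (d).

(d)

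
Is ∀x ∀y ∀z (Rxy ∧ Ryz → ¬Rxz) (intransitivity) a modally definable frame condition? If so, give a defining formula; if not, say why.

Any modally definable frame class is closed under surjective bounded morphisms.
The 3-cycle (worlds w0,w1,w2 with w0→w1→w2→w0) is intransitive. Mapping every world to a single reflexive point • is a surjective bounded morphism; the reflexive point is not intransitive (R••∧R•• but R••).
Hence intransitivity is not modally definable.

No — not modally definable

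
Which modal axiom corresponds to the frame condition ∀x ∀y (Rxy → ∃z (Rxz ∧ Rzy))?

The condition is density. The C4 schema □□p → □p defines it.
Suppose □□p→□p is valid. Take Rxy and set V(p)={w : xR²w}. Then □□p at x, so □p at x, so p at y, i.e. ∃z(Rxz∧Rzy).

□□p → □p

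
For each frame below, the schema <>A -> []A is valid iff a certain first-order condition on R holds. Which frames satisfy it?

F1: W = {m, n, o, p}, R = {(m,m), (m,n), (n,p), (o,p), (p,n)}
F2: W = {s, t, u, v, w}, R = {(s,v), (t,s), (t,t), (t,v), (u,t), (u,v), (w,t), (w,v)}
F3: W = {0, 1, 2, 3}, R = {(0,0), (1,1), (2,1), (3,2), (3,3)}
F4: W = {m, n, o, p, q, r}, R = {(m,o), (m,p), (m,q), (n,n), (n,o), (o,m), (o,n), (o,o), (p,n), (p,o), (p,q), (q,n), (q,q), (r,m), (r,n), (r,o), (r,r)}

none

Frame correspondent (Sahlqvist): forall x forall y forall z (Rxy & Rxz -> y = z) — i.e. partial functionality.
F1: fails — m sees both m and n.
F2: fails — t sees both s and t.
F3: fails — 3 sees both 2 and 3.
F4: fails — m sees both o and p.
Valid on no frame.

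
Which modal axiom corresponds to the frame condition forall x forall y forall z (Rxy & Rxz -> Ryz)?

◇r → □◇r

The condition is the Euclidean property. The 5 schema ◇r → □◇r defines it.
Suppose ◇r→□◇r is valid. Take Rxy, Rxz and set V(r)={y}. Then ◇r at x, so □◇r at x, so ◇r at z, so some w with Rzw has r; w=y, i.e. Rzy. By symmetry of the argument, Ryz.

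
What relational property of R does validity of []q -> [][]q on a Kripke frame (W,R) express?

transitivity

This schema is the 4 axiom.
Its frame correspondent is transitivity — forall x forall y forall z (Rxy & Ryz -> Rxz).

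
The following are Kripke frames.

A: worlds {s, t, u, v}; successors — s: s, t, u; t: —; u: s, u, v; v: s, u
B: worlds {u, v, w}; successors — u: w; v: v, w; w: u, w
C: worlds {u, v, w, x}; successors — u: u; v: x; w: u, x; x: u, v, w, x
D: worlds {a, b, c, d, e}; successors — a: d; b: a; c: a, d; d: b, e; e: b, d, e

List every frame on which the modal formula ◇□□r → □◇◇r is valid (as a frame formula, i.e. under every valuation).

B, C, D

This is the axiom for a generalized confluence (Geach) condition; its first-order frame correspondent is ∀x ∀y ∀z ((xRy ∧ xRz) → ∃w (yR²w ∧ zR²w)).
A: fails — sRs, sRt but no w with sR²w and tR²w.
B: condition met.
C: condition met.
D: condition met.
Valid on: B, C, D.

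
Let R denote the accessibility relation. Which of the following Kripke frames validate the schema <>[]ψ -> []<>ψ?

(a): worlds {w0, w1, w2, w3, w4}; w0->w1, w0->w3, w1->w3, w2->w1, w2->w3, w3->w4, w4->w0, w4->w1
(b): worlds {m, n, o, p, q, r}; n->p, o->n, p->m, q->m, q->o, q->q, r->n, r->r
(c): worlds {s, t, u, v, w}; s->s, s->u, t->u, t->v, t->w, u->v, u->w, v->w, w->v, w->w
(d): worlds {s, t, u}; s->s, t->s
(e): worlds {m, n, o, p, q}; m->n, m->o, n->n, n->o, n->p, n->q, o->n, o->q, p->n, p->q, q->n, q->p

(d), (e)

Frame correspondent (Sahlqvist): forall x forall y forall z (Rxy & Rxz -> exists w (Ryw & Rzw)) — i.e. convergence.
(a): fails — Rw0w1 and Rw0w3 but w1 and w3 have no common successor.
(b): fails — Rpm and Rpm but m and m have no common successor.
(c): fails — Rsu and Rss but u and s have no common successor.
(d): condition met.
(e): condition met.
Valid on: (d), (e).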